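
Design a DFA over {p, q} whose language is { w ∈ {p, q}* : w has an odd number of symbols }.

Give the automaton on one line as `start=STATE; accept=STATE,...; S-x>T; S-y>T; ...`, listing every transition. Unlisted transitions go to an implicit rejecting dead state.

start=S0; accept=S1; S0-p>S1; S0-q>S1; S1-p>S0; S1-q>S0

Count input length modulo 2: every symbol advances one step around the cycle S0 → S1 → S0. Accept at S1.
        p   q  
>  S0   S1  S1 
 * S1   S0  S0 
(> = start, * = accepting)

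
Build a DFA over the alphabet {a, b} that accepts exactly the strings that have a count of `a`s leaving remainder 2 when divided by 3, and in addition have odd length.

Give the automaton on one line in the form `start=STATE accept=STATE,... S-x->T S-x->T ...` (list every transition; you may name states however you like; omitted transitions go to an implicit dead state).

Run two small machines in parallel and take their product. The first has 3 states tracking the count of `a`s modulo 3; the second has 2 states tracking the input length modulo 2. A product state is a pair (one from each), accepting exactly when both do.
A 6-state machine:
        a   b  
>  q0   q1  q2 
   q1   q3  q4 
   q2   q4  q0 
   q3   q2  q5 
   q4   q5  q1 
 * q5   q0  q3 
(> = start, * = accepting)

start=q0 accept=q5 q0-a->q1 q0-b->q2 q1-a->q3 q1-b->q4 q2-a->q4 q2-b->q0 q3-a->q2 q3-b->q5 q4-a->q5 q4-b->q1 q5-a->q0 q5-b->q3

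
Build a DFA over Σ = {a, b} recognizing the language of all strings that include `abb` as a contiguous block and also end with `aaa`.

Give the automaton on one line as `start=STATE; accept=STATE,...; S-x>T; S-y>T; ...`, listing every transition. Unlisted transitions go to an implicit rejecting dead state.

Handle the two conditions separately and then intersect. The first has 4 states tracking whether and how much of `abb` has been seen; the second has 4 states tracking how much of the suffix `aaa` has currently been matched. A product state is a pair (one from each), accepting exactly when both do. Equivalent product states are then merged.
        a   b  
>  S0   S1  S0 
   S1   S1  S2 
   S2   S1  S3 
   S3   S4  S3 
   S4   S5  S3 
   S5   S6  S3 
 * S6   S6  S3 
(> = start, * = accepting)

start=S0; accept=S6; S0-a>S1; S0-b>S0; S1-a>S1; S1-b>S2; S2-a>S1; S2-b>S3; S3-a>S4; S3-b>S3; S4-a>S5; S4-b>S3; S5-a>S6; S5-b>S3; S6-a>S6; S6-b>S3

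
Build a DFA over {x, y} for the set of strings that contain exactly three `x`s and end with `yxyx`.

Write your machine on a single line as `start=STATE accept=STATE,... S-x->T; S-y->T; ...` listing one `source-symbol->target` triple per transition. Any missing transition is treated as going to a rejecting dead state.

Build one automaton per condition and run them in lockstep. One (5 states) tracks the count of `x`s, saturating at 4; the other (5 states) tracks how much of the suffix `yxyx` has currently been matched. Each combined state is a pair, one component from each; accept when both components accept. Equivalent product states are then merged.
A 7-state machine:
        x   y  
>  q0   q1  q0 
   q1   q2  q3 
   q2   q2  q2 
   q3   q4  q3 
   q4   q2  q5 
   q5   q6  q2 
 * q6   q2  q2 
(> = start, * = accepting)

start=q0; accept=q6; q0-x->q1; q0-y->q0; q1-x->q2; q1-y->q3; q2-x->q2; q2-y->q2; q3-x->q4; q3-y->q3; q4-x->q2; q4-y->q5; q5-x->q6; q5-y->q2; q6-x->q2; q6-y->q2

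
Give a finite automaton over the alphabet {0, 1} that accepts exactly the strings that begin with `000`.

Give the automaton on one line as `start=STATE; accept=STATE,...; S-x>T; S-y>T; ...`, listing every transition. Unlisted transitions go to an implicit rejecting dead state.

start=S0; accept=S3; S0-0>S1; S0-1>S4; S1-0>S2; S1-1>S4; S2-0>S3; S2-1>S4; S3-0>S3; S3-1>S3; S4-0>S4; S4-1>S4

Walk along `000` while the input agrees: from S0 take `0` to S1, and so on. Any deviation drops to the rejecting sink S4. Once S3 is reached the prefix is confirmed and every continuation is accepted.
A 5-state machine:
        0   1  
>  S0   S1  S4 
   S1   S2  S4 
   S2   S3  S4 
 * S3   S3  S3 
   S4   S4  S4 
(> = start, * = accepting)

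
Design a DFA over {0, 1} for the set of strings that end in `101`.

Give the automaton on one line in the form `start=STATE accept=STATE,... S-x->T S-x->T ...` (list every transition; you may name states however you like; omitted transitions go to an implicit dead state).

start=A accept=D A-0->A A-1->B B-0->C B-1->B C-0->A C-1->D D-0->C D-1->B

Let each state record the length of the longest suffix of the input read so far that is also a prefix of `101`. B means the last symbol is `1`; C means the last 2 symbols are `10`; D means the last 3 symbols are `101`. Accept only at D, where the string currently ends in `101`.
A 4-state machine:
       0  1 
>  A   A  B 
   B   C  B 
   C   A  D 
 * D   C  B 
(> = start, * = accepting)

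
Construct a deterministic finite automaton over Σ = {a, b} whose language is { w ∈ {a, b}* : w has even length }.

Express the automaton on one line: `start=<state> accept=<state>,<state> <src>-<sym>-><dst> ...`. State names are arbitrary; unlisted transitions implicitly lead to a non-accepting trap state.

Count input length modulo 2: every symbol advances one step around the cycle S0 → S1 → S0. Accept at S0.
A 2-state machine:
        a   b  
>* S0   S1  S1 
   S1   S0  S0 
(> = start, * = accepting)

start=S0 accept=S0 S0-a->S1 S0-b->S1 S1-a->S0 S1-b->S0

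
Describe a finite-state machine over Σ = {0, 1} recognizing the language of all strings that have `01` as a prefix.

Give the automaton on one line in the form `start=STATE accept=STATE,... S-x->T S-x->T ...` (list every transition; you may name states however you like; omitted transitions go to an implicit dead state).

Check the first 2 symbols one by one: S0 through S1 record how many have matched `01` so far; any wrong symbol goes to the dead state S3. After all 2 match we enter the accepting sink S2.
        0   1  
>  S0   S1  S3 
   S1   S3  S2 
 * S2   S2  S2 
   S3   S3  S3 
(> = start, * = accepting)

start=S0 accept=S2 S0-0->S1 S0-1->S3 S1-0->S3 S1-1->S2 S2-0->S2 S2-1->S2 S3-0->S3 S3-1->S3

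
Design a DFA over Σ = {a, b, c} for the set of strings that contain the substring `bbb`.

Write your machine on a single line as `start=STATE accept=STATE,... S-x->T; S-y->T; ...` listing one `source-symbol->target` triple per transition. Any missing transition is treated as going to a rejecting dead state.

start=S0; accept=S3; S0-a->S0; S0-b->S1; S0-c->S0; S1-a->S0; S1-b->S2; S1-c->S0; S2-a->S0; S2-b->S3; S2-c->S0; S3-a->S3; S3-b->S3; S3-c->S3

States S0..S2 record the length of the longest prefix of `bbb` that matches the current input suffix. Reaching S3 means `bbb` has been seen, and we stay there forever. Accept from S3.
        a   b   c  
>  S0   S0  S1  S0 
   S1   S0  S2  S0 
   S2   S0  S3  S0 
 * S3   S3  S3  S3 
(> = start, * = accepting)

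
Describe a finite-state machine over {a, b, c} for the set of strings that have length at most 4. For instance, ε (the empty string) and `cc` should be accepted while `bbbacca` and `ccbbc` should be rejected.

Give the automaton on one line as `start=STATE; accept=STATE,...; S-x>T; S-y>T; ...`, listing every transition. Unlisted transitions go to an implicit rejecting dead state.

start=S0; accept=S0,S1,S2,S3,S4; S0-a>S1; S0-b>S1; S0-c>S1; S1-a>S2; S1-b>S2; S1-c>S2; S2-a>S3; S2-b>S3; S2-c>S3; S3-a>S4; S3-b>S4; S3-c>S4; S4-a>S5; S4-b>S5; S4-c>S5; S5-a>S5; S5-b>S5; S5-c>S5

Count input length up to 5: every symbol moves from S0 toward S5, which means 'more than 4' and absorbs. Accept from {S0, S1, S2, S3, S4}.
        a   b   c  
>* S0   S1  S1  S1 
 * S1   S2  S2  S2 
 * S2   S3  S3  S3 
 * S3   S4  S4  S4 
 * S4   S5  S5  S5 
   S5   S5  S5  S5 
(> = start, * = accepting)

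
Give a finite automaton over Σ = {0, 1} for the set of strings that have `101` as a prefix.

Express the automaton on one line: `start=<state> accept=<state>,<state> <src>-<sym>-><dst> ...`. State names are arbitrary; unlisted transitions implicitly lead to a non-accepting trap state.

start=A accept=D A-0->E A-1->B B-0->C B-1->E C-0->E C-1->D D-0->D D-1->D E-0->E E-1->E

Walk along `101` while the input agrees: from A take `1` to B, and so on. Any deviation drops to the rejecting sink E. Once D is reached the prefix is confirmed and every continuation is accepted.
5 states suffice.
       0  1 
>  A   E  B 
   B   C  E 
   C   E  D 
 * D   D  D 
   E   E  E 
(> = start, * = accepting)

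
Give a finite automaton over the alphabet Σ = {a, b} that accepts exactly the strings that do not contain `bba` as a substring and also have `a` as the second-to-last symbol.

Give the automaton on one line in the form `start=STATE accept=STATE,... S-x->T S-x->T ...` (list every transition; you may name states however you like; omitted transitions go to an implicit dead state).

Handle the two conditions separately and then intersect. One (4 states) tracks partial matches of the forbidden pattern `bba`; the other (7 states) tracks the last 2 symbols read. Each combined state is a pair, one component from each; accept when both components accept.
          a    b  
>  S0     S1   S2 
   S1     S3   S4 
   S2     S5   S6 
 * S3     S3   S4 
 * S4     S5   S6 
   S5     S3   S4 
   S6     S7   S6 
   S7     S8   S9 
   S8     S8   S9 
   S9     S7  S10 
   S10    S7  S10 
(> = start, * = accepting)

start=S0 accept=S3,S4 S0-a->S1 S0-b->S2 S1-a->S3 S1-b->S4 S2-a->S5 S2-b->S6 S3-a->S3 S3-b->S4 S4-a->S5 S4-b->S6 S5-a->S3 S5-b->S4 S6-a->S7 S6-b->S6 S7-a->S8 S7-b->S9 S8-a->S8 S8-b->S9 S9-a->S7 S9-b->S10 S10-a->S7 S10-b->S10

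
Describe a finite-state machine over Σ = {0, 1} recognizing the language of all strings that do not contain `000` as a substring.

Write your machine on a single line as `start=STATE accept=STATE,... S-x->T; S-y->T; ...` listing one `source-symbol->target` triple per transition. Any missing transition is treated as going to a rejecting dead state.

This is the complement of 'contains `000`'. Use the same substring-matching states — q0 through q3 holding how much of `000` has just been matched — but flip the accepting set: everything except the trap q3 accepts.
4 states suffice.
        0   1  
>* q0   q1  q0 
 * q1   q2  q0 
 * q2   q3  q0 
   q3   q3  q3 
(> = start, * = accepting)

start=q0; accept=q0,q1,q2; q0-0->q1; q0-1->q0; q1-0->q2; q1-1->q0; q2-0->q3; q2-1->q0; q3-0->q3; q3-1->q3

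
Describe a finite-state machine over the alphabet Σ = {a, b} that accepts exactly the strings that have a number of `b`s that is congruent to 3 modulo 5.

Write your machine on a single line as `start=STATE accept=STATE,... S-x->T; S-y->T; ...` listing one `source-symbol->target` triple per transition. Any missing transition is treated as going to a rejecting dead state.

The only thing that matters is how many `b`s have appeared, reduced mod 5. Use one state per residue: S0 for 0, …, S4 for 4. Reading `b` moves to the next residue; anything else stays put. S3 is accepting.
        a   b  
>  S0   S0  S1 
   S1   S1  S2 
   S2   S2  S3 
 * S3   S3  S4 
   S4   S4  S0 
(> = start, * = accepting)

start=S0; accept=S3; S0-a->S0; S0-b->S1; S1-a->S1; S1-b->S2; S2-a->S2; S2-b->S3; S3-a->S3; S3-b->S4; S4-a->S4; S4-b->S0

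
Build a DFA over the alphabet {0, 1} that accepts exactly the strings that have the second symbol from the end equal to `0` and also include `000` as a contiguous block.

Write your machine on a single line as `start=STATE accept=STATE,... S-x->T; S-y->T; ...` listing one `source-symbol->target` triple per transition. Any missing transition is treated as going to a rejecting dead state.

start=s0; accept=s3,s4; s0-0->s1; s0-1->s0; s1-0->s2; s1-1->s0; s2-0->s3; s2-1->s0; s3-0->s3; s3-1->s4; s4-0->s5; s4-1->s6; s5-0->s3; s5-1->s4; s6-0->s5; s6-1->s6

Run two small machines in parallel and take their product. The first has 7 states tracking the last 2 symbols read; the second has 4 states tracking whether and how much of `000` has been seen. A product state is a pair (one from each), accepting exactly when both do. Equivalent product states are then merged.
With 7 states:
        0   1  
>  s0   s1  s0 
   s1   s2  s0 
   s2   s3  s0 
 * s3   s3  s4 
 * s4   s5  s6 
   s5   s3  s4 
   s6   s5  s6 
(> = start, * = accepting)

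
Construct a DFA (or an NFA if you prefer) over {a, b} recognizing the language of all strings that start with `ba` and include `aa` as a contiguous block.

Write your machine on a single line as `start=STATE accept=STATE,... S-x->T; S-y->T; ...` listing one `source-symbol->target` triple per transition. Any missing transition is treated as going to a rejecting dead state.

start=q0; accept=q4; q0-a->q1; q0-b->q2; q1-a->q1; q1-b->q1; q2-a->q3; q2-b->q1; q3-a->q4; q3-b->q5; q4-a->q4; q4-b->q4; q5-a->q3; q5-b->q5

Build one automaton per condition and run them in lockstep. One (4 states) tracks whether the input so far still matches the prefix `ba`; the other (3 states) tracks whether and how much of `aa` has been seen. Each combined state is a pair, one component from each; accept when both components accept. Equivalent product states are then merged.
6 states suffice.
        a   b  
>  q0   q1  q2 
   q1   q1  q1 
   q2   q3  q1 
   q3   q4  q5 
 * q4   q4  q4 
   q5   q3  q5 
(> = start, * = accepting)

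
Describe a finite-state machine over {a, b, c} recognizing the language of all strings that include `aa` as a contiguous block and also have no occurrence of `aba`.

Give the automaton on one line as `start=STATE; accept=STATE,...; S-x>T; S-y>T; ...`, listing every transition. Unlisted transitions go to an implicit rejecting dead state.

start=s0; accept=s2,s4,s5; s0-a>s1; s0-b>s0; s0-c>s0; s1-a>s2; s1-b>s3; s1-c>s0; s2-a>s2; s2-b>s4; s2-c>s5; s3-a>s6; s3-b>s0; s3-c>s0; s4-a>s7; s4-b>s5; s4-c>s5; s5-a>s2; s5-b>s5; s5-c>s5; s6-a>s7; s6-b>s8; s6-c>s8; s7-a>s7; s7-b>s7; s7-c>s7; s8-a>s6; s8-b>s8; s8-c>s8

Handle the two conditions separately and then intersect. One (3 states) tracks whether and how much of `aa` has been seen; the other (4 states) tracks partial matches of the forbidden pattern `aba`. Each combined state is a pair, one component from each; accept when both components accept.
        a   b   c  
>  s0   s1  s0  s0 
   s1   s2  s3  s0 
 * s2   s2  s4  s5 
   s3   s6  s0  s0 
 * s4   s7  s5  s5 
 * s5   s2  s5  s5 
   s6   s7  s8  s8 
   s7   s7  s7  s7 
   s8   s6  s8  s8 
(> = start, * = accepting)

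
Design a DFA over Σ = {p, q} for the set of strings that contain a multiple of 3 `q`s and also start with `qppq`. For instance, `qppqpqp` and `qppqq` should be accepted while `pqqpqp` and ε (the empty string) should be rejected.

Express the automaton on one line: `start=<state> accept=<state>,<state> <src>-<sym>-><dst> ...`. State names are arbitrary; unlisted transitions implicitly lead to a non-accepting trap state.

Handle the two conditions separately and then intersect. One (3 states) tracks the count of `q`s modulo 3; the other (6 states) tracks whether the input so far still matches the prefix `qppq`. Each combined state is a pair, one component from each; accept when both components accept.
       p  q 
>  A   B  C 
   B   B  D 
   C   E  F 
   D   D  F 
   E   G  F 
   F   F  B 
   G   D  H 
   H   H  I 
 * I   I  J 
   J   J  H 
(> = start, * = accepting)

start=A accept=I A-p->B A-q->C B-p->B B-q->D C-p->E C-q->F D-p->D D-q->F E-p->G E-q->F F-p->F F-q->B G-p->D G-q->H H-p->H H-q->I I-p->I I-q->J J-p->J J-q->H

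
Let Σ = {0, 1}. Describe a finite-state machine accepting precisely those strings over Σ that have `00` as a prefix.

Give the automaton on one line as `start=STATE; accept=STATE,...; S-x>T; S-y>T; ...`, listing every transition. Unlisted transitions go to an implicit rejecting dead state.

start=s0; accept=s2; s0-0>s1; s0-1>s3; s1-0>s2; s1-1>s3; s2-0>s2; s2-1>s2; s3-0>s3; s3-1>s3

Walk along `00` while the input agrees: from s0 take `0` to s1, and so on. Any deviation drops to the rejecting sink s3. Once s2 is reached the prefix is confirmed and every continuation is accepted.
        0   1  
>  s0   s1  s3 
   s1   s2  s3 
 * s2   s2  s2 
   s3   s3  s3 
(> = start, * = accepting)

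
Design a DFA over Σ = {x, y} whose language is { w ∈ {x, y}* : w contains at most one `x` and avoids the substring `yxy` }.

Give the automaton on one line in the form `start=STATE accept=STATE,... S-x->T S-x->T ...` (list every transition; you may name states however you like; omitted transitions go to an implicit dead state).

start=q0 accept=q0,q1,q2,q4,q5 q0-x->q1 q0-y->q2 q1-x->q3 q1-y->q4 q2-x->q5 q2-y->q2 q3-x->q3 q3-y->q6 q4-x->q7 q4-y->q4 q5-x->q3 q5-y->q8 q6-x->q7 q6-y->q6 q7-x->q3 q7-y->q9 q8-x->q9 q8-y->q8 q9-x->q9 q9-y->q9

Run two small machines in parallel and take their product. One (3 states) tracks the count of `x`s, saturating at 2; the other (4 states) tracks partial matches of the forbidden pattern `yxy`. Each combined state is a pair, one component from each; accept when both components accept.
10 states suffice.
        x   y  
>* q0   q1  q2 
 * q1   q3  q4 
 * q2   q5  q2 
   q3   q3  q6 
 * q4   q7  q4 
 * q5   q3  q8 
   q6   q7  q6 
   q7   q3  q9 
   q8   q9  q8 
   q9   q9  q9 
(> = start, * = accepting)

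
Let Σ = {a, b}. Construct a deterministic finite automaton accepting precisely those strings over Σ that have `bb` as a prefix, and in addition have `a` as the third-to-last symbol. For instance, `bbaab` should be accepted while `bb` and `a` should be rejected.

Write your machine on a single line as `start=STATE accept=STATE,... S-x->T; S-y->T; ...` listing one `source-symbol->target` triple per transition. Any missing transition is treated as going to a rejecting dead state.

start=S0; accept=S7,S8,S9,S10; S0-a->S1; S0-b->S2; S1-a->S1; S1-b->S1; S2-a->S1; S2-b->S3; S3-a->S4; S3-b->S3; S4-a->S5; S4-b->S6; S5-a->S7; S5-b->S8; S6-a->S9; S6-b->S10; S7-a->S7; S7-b->S8; S8-a->S9; S8-b->S10; S9-a->S5; S9-b->S6; S10-a->S4; S10-b->S3

Run two small machines in parallel and take their product. The first has 4 states tracking whether the input so far still matches the prefix `bb`; the second has 15 states tracking the last 3 symbols read. A product state is a pair (one from each), accepting exactly when both do. Minimizing collapses redundant product states.
11 states suffice.
          a    b  
>  S0     S1   S2 
   S1     S1   S1 
   S2     S1   S3 
   S3     S4   S3 
   S4     S5   S6 
   S5     S7   S8 
   S6     S9  S10 
 * S7     S7   S8 
 * S8     S9  S10 
 * S9     S5   S6 
 * S10    S4   S3 
(> = start, * = accepting)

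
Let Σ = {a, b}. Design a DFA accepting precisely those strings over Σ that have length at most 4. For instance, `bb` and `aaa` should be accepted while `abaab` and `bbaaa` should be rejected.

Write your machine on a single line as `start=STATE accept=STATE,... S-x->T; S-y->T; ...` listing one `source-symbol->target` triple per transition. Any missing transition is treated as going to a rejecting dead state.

Count input length up to 5: every symbol moves from q0 toward q5, which means 'more than 4' and absorbs. Accept from {q0, q1, q2, q3, q4}.
With 6 states:
        a   b  
>* q0   q1  q1 
 * q1   q2  q2 
 * q2   q3  q3 
 * q3   q4  q4 
 * q4   q5  q5 
   q5   q5  q5 
(> = start, * = accepting)

start=q0; accept=q0,q1,q2,q3,q4; q0-a->q1; q0-b->q1; q1-a->q2; q1-b->q2; q2-a->q3; q2-b->q3; q3-a->q4; q3-b->q4; q4-a->q5; q4-b->q5; q5-a->q5; q5-b->q5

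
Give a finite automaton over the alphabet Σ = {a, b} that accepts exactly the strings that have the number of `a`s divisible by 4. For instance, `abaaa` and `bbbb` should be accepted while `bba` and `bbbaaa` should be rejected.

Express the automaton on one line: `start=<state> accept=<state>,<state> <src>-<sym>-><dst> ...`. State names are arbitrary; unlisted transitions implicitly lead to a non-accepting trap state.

start=q0 accept=q0 q0-a->q1 q0-b->q0 q1-a->q2 q1-b->q1 q2-a->q3 q2-b->q2 q3-a->q0 q3-b->q3

The only thing that matters is how many `a`s have appeared, reduced mod 4. Use one state per residue: q0 for 0, …, q3 for 3. Reading `a` moves to the next residue; anything else stays put. q0 is accepting.
4 states suffice.
        a   b  
>* q0   q1  q0 
   q1   q2  q1 
   q2   q3  q2 
   q3   q0  q3 
(> = start, * = accepting)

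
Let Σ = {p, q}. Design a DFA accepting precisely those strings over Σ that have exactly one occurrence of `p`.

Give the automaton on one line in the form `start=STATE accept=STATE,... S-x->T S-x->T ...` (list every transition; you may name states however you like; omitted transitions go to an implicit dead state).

start=s0 accept=s1 s0-p->s1 s0-q->s0 s1-p->s2 s1-q->s1 s2-p->s2 s2-q->s2

Count `p`s, saturating at 2: state s0 means no `p` yet, s1 means one `p` seen, s2 means more than one. Each `p` increments (capped at s2); other symbols loop. Accept from {s1}.
A 3-state machine:
        p   q  
>  s0   s1  s0 
 * s1   s2  s1 
   s2   s2  s2 
(> = start, * = accepting)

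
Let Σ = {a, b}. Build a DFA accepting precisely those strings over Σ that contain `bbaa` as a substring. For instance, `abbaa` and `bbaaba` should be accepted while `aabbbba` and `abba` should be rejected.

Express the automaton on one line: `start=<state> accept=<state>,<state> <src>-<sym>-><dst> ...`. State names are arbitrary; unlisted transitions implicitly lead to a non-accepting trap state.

start=s0 accept=s4 s0-a->s0 s0-b->s1 s1-a->s0 s1-b->s2 s2-a->s3 s2-b->s2 s3-a->s4 s3-b->s1 s4-a->s4 s4-b->s4

Track how much of `bbaa` has been matched so far: state s0 is no progress, s4 is the absorbing accept state reached once `bbaa` has occurred. Intermediate states record partial matches; on a mismatch, fall back to the longest reusable overlap.
A 5-state machine:
        a   b  
>  s0   s0  s1 
   s1   s0  s2 
   s2   s3  s2 
   s3   s4  s1 
 * s4   s4  s4 
(> = start, * = accepting)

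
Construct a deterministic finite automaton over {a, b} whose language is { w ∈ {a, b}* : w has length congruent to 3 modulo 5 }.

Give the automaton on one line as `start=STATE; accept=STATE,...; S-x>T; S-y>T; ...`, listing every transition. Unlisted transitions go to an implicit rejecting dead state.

start=s0; accept=s3; s0-a>s1; s0-b>s1; s1-a>s2; s1-b>s2; s2-a>s3; s2-b>s3; s3-a>s4; s3-b>s4; s4-a>s0; s4-b>s0

Count input length modulo 5: every symbol advances one step around the cycle s0 → s1 → s2 → s3 → s4 → s0. Accept at s3.
        a   b  
>  s0   s1  s1 
   s1   s2  s2 
   s2   s3  s3 
 * s3   s4  s4 
   s4   s0  s0 
(> = start, * = accepting)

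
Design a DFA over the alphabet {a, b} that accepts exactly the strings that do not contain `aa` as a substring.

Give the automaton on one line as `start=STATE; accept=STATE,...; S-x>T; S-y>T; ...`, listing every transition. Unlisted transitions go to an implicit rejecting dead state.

Track partial matches of the forbidden pattern `aa`. State S2 is a dead state reached once `aa` has occurred; every other state accepts. S0 means no part of `aa` is currently matched.
3 states suffice.
        a   b  
>* S0   S1  S0 
 * S1   S2  S0 
   S2   S2  S2 
(> = start, * = accepting)

start=S0; accept=S0,S1; S0-a>S1; S0-b>S0; S1-a>S2; S1-b>S0; S2-a>S2; S2-b>S2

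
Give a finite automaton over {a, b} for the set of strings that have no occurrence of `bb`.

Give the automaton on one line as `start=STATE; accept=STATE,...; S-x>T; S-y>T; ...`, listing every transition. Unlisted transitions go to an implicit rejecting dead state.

start=q0; accept=q0,q1; q0-a>q0; q0-b>q1; q1-a>q0; q1-b>q2; q2-a>q2; q2-b>q2

Track partial matches of the forbidden pattern `bb`. State q2 is a dead state reached once `bb` has occurred; every other state accepts. q0 means no part of `bb` is currently matched.
        a   b  
>* q0   q0  q1 
 * q1   q0  q2 
   q2   q2  q2 
(> = start, * = accepting)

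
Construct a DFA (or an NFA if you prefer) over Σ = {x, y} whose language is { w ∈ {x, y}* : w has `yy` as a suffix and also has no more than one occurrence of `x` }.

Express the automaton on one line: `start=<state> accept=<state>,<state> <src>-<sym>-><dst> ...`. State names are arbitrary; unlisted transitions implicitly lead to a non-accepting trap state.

Build one automaton per condition and run them in lockstep. One (3 states) tracks how much of the suffix `yy` has currently been matched; the other (3 states) tracks the count of `x`s, saturating at 2. Each combined state is a pair, one component from each; accept when both components accept. After merging equivalent states the machine shrinks.
7 states suffice.
        x   y  
>  q0   q1  q2 
   q1   q3  q4 
   q2   q1  q5 
   q3   q3  q3 
   q4   q3  q6 
 * q5   q1  q5 
 * q6   q3  q6 
(> = start, * = accepting)

start=q0 accept=q5,q6 q0-x->q1 q0-y->q2 q1-x->q3 q1-y->q4 q2-x->q1 q2-y->q5 q3-x->q3 q3-y->q3 q4-x->q3 q4-y->q6 q5-x->q1 q5-y->q5 q6-x->q3 q6-y->q6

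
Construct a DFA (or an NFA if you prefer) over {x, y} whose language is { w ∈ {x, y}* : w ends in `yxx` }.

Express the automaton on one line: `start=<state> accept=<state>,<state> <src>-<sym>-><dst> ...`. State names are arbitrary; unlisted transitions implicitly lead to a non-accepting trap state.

Let each state record the length of the longest suffix of the input read so far that is also a prefix of `yxx`. q1 means the last symbol is `y`; q2 means the last 2 symbols are `yx`; q3 means the last 3 symbols are `yxx`. Accept only at q3, where the string currently ends in `yxx`.
A 4-state machine:
        x   y  
>  q0   q0  q1 
   q1   q2  q1 
   q2   q3  q1 
 * q3   q0  q1 
(> = start, * = accepting)

start=q0 accept=q3 q0-x->q0 q0-y->q1 q1-x->q2 q1-y->q1 q2-x->q3 q2-y->q1 q3-x->q0 q3-y->q1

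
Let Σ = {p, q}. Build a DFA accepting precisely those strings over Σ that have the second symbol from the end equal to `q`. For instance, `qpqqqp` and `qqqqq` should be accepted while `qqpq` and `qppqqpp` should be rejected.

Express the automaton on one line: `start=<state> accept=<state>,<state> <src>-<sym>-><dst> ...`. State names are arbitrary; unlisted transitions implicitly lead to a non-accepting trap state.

start=S0 accept=S5,S6 S0-p->S1 S0-q->S2 S1-p->S3 S1-q->S4 S2-p->S5 S2-q->S6 S3-p->S3 S3-q->S4 S4-p->S5 S4-q->S6 S5-p->S3 S5-q->S4 S6-p->S5 S6-q->S6

Because acceptance depends on a position counted from the end, the machine has to buffer the most recent 2 symbols. Make each state the string of the last up-to-2 symbols read; on input `x` shift the window left and append `x`. Accept when the buffered window has length 2 and begins with `q`.
A 7-state machine:
        p   q  
>  S0   S1  S2 
   S1   S3  S4 
   S2   S5  S6 
   S3   S3  S4 
   S4   S5  S6 
 * S5   S3  S4 
 * S6   S5  S6 
(> = start, * = accepting)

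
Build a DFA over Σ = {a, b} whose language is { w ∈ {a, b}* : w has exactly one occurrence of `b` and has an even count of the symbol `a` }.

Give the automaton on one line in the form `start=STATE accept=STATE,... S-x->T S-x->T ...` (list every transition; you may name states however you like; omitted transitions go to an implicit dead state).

Run two small machines in parallel and take their product. One (3 states) tracks the count of `b`s, saturating at 2; the other (2 states) tracks the count of `a`s modulo 2. Each combined state is a pair, one component from each; accept when both components accept.
        a   b  
>  q0   q1  q2 
   q1   q0  q3 
 * q2   q3  q4 
   q3   q2  q5 
   q4   q5  q4 
   q5   q4  q5 
(> = start, * = accepting)

start=q0 accept=q2 q0-a->q1 q0-b->q2 q1-a->q0 q1-b->q3 q2-a->q3 q2-b->q4 q3-a->q2 q3-b->q5 q4-a->q5 q4-b->q4 q5-a->q4 q5-b->q5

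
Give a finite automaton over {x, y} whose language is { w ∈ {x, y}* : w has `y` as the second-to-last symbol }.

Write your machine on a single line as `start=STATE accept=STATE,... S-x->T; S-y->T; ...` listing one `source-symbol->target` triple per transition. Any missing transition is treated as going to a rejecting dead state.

Because acceptance depends on a position counted from the end, the machine has to buffer the most recent 2 symbols. Make each state the string of the last up-to-2 symbols read; on input `x` shift the window left and append `x`. Accept when the buffered window has length 2 and begins with `y`.
A 7-state machine:
        x   y  
>  q0   q1  q2 
   q1   q3  q4 
   q2   q5  q6 
   q3   q3  q4 
   q4   q5  q6 
 * q5   q3  q4 
 * q6   q5  q6 
(> = start, * = accepting)

start=q0; accept=q5,q6; q0-x->q1; q0-y->q2; q1-x->q3; q1-y->q4; q2-x->q5; q2-y->q6; q3-x->q3; q3-y->q4; q4-x->q5; q4-y->q6; q5-x->q3; q5-y->q4; q6-x->q5; q6-y->q6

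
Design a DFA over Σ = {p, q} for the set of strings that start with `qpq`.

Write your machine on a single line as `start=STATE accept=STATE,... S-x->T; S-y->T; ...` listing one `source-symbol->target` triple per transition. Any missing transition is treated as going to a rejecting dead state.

start=s0; accept=s3; s0-p->s4; s0-q->s1; s1-p->s2; s1-q->s4; s2-p->s4; s2-q->s3; s3-p->s3; s3-q->s3; s4-p->s4; s4-q->s4

Check the first 3 symbols one by one: s0 through s2 record how many have matched `qpq` so far; any wrong symbol goes to the dead state s4. After all 3 match we enter the accepting sink s3.
        p   q  
>  s0   s4  s1 
   s1   s2  s4 
   s2   s4  s3 
 * s3   s3  s3 
   s4   s4  s4 
(> = start, * = accepting)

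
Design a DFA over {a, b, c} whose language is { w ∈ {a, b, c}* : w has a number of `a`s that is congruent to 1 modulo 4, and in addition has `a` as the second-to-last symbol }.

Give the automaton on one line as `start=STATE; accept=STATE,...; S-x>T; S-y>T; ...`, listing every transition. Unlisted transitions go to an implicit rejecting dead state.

Build one automaton per condition and run them in lockstep. The first has 4 states tracking the count of `a`s modulo 4; the second has 13 states tracking the last 2 symbols read. A product state is a pair (one from each), accepting exactly when both do. Equivalent product states are then merged.
An 8-state machine:
        a   b   c  
>  q0   q1  q0  q0 
   q1   q2  q3  q3 
   q2   q4  q2  q2 
 * q3   q2  q5  q5 
   q4   q6  q4  q4 
   q5   q2  q5  q5 
   q6   q7  q0  q0 
 * q7   q2  q3  q3 
(> = start, * = accepting)

start=q0; accept=q3,q7; q0-a>q1; q0-b>q0; q0-c>q0; q1-a>q2; q1-b>q3; q1-c>q3; q2-a>q4; q2-b>q2; q2-c>q2; q3-a>q2; q3-b>q5; q3-c>q5; q4-a>q6; q4-b>q4; q4-c>q4; q5-a>q2; q5-b>q5; q5-c>q5; q6-a>q7; q6-b>q0; q6-c>q0; q7-a>q2; q7-b>q3; q7-c>q3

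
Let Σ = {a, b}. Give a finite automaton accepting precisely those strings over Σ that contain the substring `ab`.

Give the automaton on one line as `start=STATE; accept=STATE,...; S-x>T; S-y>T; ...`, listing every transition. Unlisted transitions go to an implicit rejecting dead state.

start=s0; accept=s2; s0-a>s1; s0-b>s0; s1-a>s1; s1-b>s2; s2-a>s2; s2-b>s2

States s0..s1 record the length of the longest prefix of `ab` that matches the current input suffix. Reaching s2 means `ab` has been seen, and we stay there forever. Accept from s2.
A 3-state machine:
        a   b  
>  s0   s1  s0 
   s1   s1  s2 
 * s2   s2  s2 
(> = start, * = accepting)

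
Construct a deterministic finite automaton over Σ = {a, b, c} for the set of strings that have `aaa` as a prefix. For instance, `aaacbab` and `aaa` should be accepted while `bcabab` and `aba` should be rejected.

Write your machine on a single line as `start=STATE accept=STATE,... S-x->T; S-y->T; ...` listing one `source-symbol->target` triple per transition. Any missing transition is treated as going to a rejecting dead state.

Walk along `aaa` while the input agrees: from S0 take `a` to S1, and so on. Any deviation drops to the rejecting sink S4. Once S3 is reached the prefix is confirmed and every continuation is accepted.
        a   b   c  
>  S0   S1  S4  S4 
   S1   S2  S4  S4 
   S2   S3  S4  S4 
 * S3   S3  S3  S3 
   S4   S4  S4  S4 
(> = start, * = accepting)

start=S0; accept=S3; S0-a->S1; S0-b->S4; S0-c->S4; S1-a->S2; S1-b->S4; S1-c->S4; S2-a->S3; S2-b->S4; S2-c->S4; S3-a->S3; S3-b->S3; S3-c->S3; S4-a->S4; S4-b->S4; S4-c->S4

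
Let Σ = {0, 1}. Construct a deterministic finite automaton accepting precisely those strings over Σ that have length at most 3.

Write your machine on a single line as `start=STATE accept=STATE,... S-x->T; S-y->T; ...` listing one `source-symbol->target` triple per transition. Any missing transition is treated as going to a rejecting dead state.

start=q0; accept=q0,q1,q2,q3; q0-0->q1; q0-1->q1; q1-0->q2; q1-1->q2; q2-0->q3; q2-1->q3; q3-0->q4; q3-1->q4; q4-0->q4; q4-1->q4

We only need to distinguish lengths 0, 1, …, 3, and '>3'. Chain q0 → q1 → q2 → q3 → q4 on every symbol, with q4 looping. Accepting states: {q0, q1, q2, q3}.
        0   1  
>* q0   q1  q1 
 * q1   q2  q2 
 * q2   q3  q3 
 * q3   q4  q4 
   q4   q4  q4 
(> = start, * = accepting)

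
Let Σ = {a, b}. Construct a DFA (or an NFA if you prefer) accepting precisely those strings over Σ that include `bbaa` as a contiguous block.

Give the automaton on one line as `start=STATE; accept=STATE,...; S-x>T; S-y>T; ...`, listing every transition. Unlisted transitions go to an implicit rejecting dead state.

start=s0; accept=s4; s0-a>s0; s0-b>s1; s1-a>s0; s1-b>s2; s2-a>s3; s2-b>s2; s3-a>s4; s3-b>s1; s4-a>s4; s4-b>s4

Track how much of `bbaa` has been matched so far: state s0 is no progress, s4 is the absorbing accept state reached once `bbaa` has occurred. Intermediate states record partial matches; on a mismatch, fall back to the longest reusable overlap.
        a   b  
>  s0   s0  s1 
   s1   s0  s2 
   s2   s3  s2 
   s3   s4  s1 
 * s4   s4  s4 
(> = start, * = accepting)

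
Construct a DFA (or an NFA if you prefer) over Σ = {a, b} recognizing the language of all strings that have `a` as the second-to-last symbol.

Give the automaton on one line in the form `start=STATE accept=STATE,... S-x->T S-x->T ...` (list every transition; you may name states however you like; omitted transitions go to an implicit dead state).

start=q0 accept=q3,q4 q0-a->q1 q0-b->q2 q1-a->q3 q1-b->q4 q2-a->q5 q2-b->q6 q3-a->q3 q3-b->q4 q4-a->q5 q4-b->q6 q5-a->q3 q5-b->q4 q6-a->q5 q6-b->q6

Because acceptance depends on a position counted from the end, the machine has to buffer the most recent 2 symbols. Make each state the string of the last up-to-2 symbols read; on input `x` shift the window left and append `x`. Accept when the buffered window has length 2 and begins with `a`.
        a   b  
>  q0   q1  q2 
   q1   q3  q4 
   q2   q5  q6 
 * q3   q3  q4 
 * q4   q5  q6 
   q5   q3  q4 
   q6   q5  q6 
(> = start, * = accepting)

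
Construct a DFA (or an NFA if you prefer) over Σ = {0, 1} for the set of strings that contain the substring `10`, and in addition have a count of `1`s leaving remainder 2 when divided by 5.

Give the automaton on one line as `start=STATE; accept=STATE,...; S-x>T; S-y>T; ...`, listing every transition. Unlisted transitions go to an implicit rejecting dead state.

start=s0; accept=s4; s0-0>s0; s0-1>s1; s1-0>s2; s1-1>s3; s2-0>s2; s2-1>s4; s3-0>s4; s3-1>s5; s4-0>s4; s4-1>s6; s5-0>s6; s5-1>s7; s6-0>s6; s6-1>s8; s7-0>s8; s7-1>s9; s8-0>s8; s8-1>s10; s9-0>s10; s9-1>s1; s10-0>s10; s10-1>s2

Build one automaton per condition and run them in lockstep. The first has 3 states tracking whether and how much of `10` has been seen; the second has 5 states tracking the count of `1`s modulo 5. A product state is a pair (one from each), accepting exactly when both do.
An 11-state machine:
          0    1  
>  s0     s0   s1 
   s1     s2   s3 
   s2     s2   s4 
   s3     s4   s5 
 * s4     s4   s6 
   s5     s6   s7 
   s6     s6   s8 
   s7     s8   s9 
   s8     s8  s10 
   s9    s10   s1 
   s10   s10   s2 
(> = start, * = accepting)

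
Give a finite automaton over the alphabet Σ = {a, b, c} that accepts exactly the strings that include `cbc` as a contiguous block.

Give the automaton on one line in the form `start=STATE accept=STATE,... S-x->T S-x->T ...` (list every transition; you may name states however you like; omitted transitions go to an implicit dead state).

Track how much of `cbc` has been matched so far: state S0 is no progress, S3 is the absorbing accept state reached once `cbc` has occurred. Intermediate states record partial matches; on a mismatch, fall back to the longest reusable overlap.
With 4 states:
        a   b   c  
>  S0   S0  S0  S1 
   S1   S0  S2  S1 
   S2   S0  S0  S3 
 * S3   S3  S3  S3 
(> = start, * = accepting)

start=S0 accept=S3 S0-a->S0 S0-b->S0 S0-c->S1 S1-a->S0 S1-b->S2 S1-c->S1 S2-a->S0 S2-b->S0 S2-c->S3 S3-a->S3 S3-b->S3 S3-c->S3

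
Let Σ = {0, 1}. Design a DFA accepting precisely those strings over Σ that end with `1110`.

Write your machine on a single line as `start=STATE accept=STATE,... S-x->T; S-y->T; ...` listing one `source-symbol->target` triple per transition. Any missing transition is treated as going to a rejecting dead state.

Let each state record the length of the longest suffix of the input read so far that is also a prefix of `1110`. s1 means the last symbol is `1`; s2 means the last 2 symbols are `11`; s3 means the last 3 symbols are `111`; s4 means the last 4 symbols are `1110`. Accept only at s4, where the string currently ends in `1110`.
A 5-state machine:
        0   1  
>  s0   s0  s1 
   s1   s0  s2 
   s2   s0  s3 
   s3   s4  s3 
 * s4   s0  s1 
(> = start, * = accepting)

start=s0; accept=s4; s0-0->s0; s0-1->s1; s1-0->s0; s1-1->s2; s2-0->s0; s2-1->s3; s3-0->s4; s3-1->s3; s4-0->s0; s4-1->s1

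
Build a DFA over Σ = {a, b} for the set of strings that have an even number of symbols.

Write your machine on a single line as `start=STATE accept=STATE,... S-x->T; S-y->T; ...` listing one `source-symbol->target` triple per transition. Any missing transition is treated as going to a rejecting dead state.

Count input length modulo 2: every symbol advances one step around the cycle s0 → s1 → s0. Accept at s0.
A 2-state machine:
        a   b  
>* s0   s1  s1 
   s1   s0  s0 
(> = start, * = accepting)

start=s0; accept=s0; s0-a->s1; s0-b->s1; s1-a->s0; s1-b->s0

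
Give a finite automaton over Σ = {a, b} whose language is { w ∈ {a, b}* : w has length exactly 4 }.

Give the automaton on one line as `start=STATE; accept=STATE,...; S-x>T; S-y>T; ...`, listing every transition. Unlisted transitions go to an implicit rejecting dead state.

Count input length up to 5: every symbol moves from s0 toward s5, which means 'more than 4' and absorbs. Accept from {s4}.
6 states suffice.
        a   b  
>  s0   s1  s1 
   s1   s2  s2 
   s2   s3  s3 
   s3   s4  s4 
 * s4   s5  s5 
   s5   s5  s5 
(> = start, * = accepting)

start=s0; accept=s4; s0-a>s1; s0-b>s1; s1-a>s2; s1-b>s2; s2-a>s3; s2-b>s3; s3-a>s4; s3-b>s4; s4-a>s5; s4-b>s5; s5-a>s5; s5-b>s5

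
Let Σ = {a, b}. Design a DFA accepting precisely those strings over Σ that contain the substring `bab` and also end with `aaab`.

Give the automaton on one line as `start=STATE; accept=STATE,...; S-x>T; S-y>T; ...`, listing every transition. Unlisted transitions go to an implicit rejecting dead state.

Run two small machines in parallel and take their product. The first has 4 states tracking whether and how much of `bab` has been seen; the second has 5 states tracking how much of the suffix `aaab` has currently been matched. A product state is a pair (one from each), accepting exactly when both do.
A 12-state machine:
          a    b  
>  q0     q1   q2 
   q1     q3   q2 
   q2     q4   q2 
   q3     q5   q2 
   q4     q3   q6 
   q5     q5   q7 
   q6     q8   q6 
   q7     q4   q2 
   q8     q9   q6 
   q9    q10   q6 
   q10   q10  q11 
 * q11    q8   q6 
(> = start, * = accepting)

start=q0; accept=q11; q0-a>q1; q0-b>q2; q1-a>q3; q1-b>q2; q2-a>q4; q2-b>q2; q3-a>q5; q3-b>q2; q4-a>q3; q4-b>q6; q5-a>q5; q5-b>q7; q6-a>q8; q6-b>q6; q7-a>q4; q7-b>q2; q8-a>q9; q8-b>q6; q9-a>q10; q9-b>q6; q10-a>q10; q10-b>q11; q11-a>q8; q11-b>q6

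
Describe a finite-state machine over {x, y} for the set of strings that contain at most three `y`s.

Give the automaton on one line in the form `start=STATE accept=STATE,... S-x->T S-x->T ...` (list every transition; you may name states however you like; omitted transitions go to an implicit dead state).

start=q0 accept=q0,q1,q2,q3 q0-x->q0 q0-y->q1 q1-x->q1 q1-y->q2 q2-x->q2 q2-y->q3 q3-x->q3 q3-y->q4 q4-x->q4 q4-y->q4

Count `y`s, saturating at 4: states q0 through q3 mean 0 through 3 `y`s seen; q4 means more than 3. Each `y` increments (capped at q4); other symbols loop. Accept from {q0, q1, q2, q3}.
A 5-state machine:
        x   y  
>* q0   q0  q1 
 * q1   q1  q2 
 * q2   q2  q3 
 * q3   q3  q4 
   q4   q4  q4 
(> = start, * = accepting)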